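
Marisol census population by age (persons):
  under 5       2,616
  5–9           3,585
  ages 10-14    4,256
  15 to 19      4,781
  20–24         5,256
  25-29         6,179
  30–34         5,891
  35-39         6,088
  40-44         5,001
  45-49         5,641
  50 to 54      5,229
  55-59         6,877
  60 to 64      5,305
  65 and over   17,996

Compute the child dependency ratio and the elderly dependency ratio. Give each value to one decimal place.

Youth dependency ratio: 18.6
Old-age dependency ratio: 32.0

0–14: 2,616 + 3,585 + 4,256 = 10,457
15–64: 4,781 + 5,256 + 6,179 + 5,891 + 6,088 + 5,001 + 5,641 + 5,229 + 6,877 + 5,305 = 56,248
65+: 17,996
Youth dependency ratio = 10,457 / 56,248 × 100 = 18.6
Old-age dependency ratio = 17,996 / 56,248 × 100 = 32.0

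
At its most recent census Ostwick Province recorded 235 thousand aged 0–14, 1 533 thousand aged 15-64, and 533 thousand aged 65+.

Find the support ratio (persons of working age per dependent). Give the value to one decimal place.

Support ratio: 2.0

Support ratio = 1 533 / (235 + 533) = 1 533 / 768 = 2.0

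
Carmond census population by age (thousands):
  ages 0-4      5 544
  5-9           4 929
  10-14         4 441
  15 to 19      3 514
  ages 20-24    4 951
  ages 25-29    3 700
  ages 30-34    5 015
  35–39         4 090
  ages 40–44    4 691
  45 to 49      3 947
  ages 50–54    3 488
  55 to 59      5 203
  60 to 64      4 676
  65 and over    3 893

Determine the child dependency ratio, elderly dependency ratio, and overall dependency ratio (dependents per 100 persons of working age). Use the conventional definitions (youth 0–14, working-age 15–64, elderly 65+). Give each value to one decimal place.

Youth dependency ratio: 34.5
Old-age dependency ratio: 9.0
Total dependency ratio: 43.5

0–14: 5 544 + 4 929 + 4 441 = 14 914
15–64: 3 514 + 4 951 + 3 700 + 5 015 + 4 090 + 4 691 + 3 947 + 3 488 + 5 203 + 4 676 = 43 275
65+: 3 893
Youth dependency ratio = 14 914 / 43 275 × 100 = 34.5
Old-age dependency ratio = 3 893 / 43 275 × 100 = 9.0
Total dependency ratio = (14 914 + 3 893) / 43 275 × 100 = 18 807 / 43 275 × 100 = 43.5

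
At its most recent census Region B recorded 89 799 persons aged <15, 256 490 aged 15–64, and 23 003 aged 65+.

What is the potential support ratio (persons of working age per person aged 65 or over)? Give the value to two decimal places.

Potential support ratio = 256 490 / 23 003 = 11.15

Potential support ratio: 11.15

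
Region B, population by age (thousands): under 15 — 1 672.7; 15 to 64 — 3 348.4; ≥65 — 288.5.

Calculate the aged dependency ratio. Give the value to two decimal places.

Old-age dependency ratio: 8.62

Old-age dependency ratio = 288.5 / 3 348.4 × 100 = 8.62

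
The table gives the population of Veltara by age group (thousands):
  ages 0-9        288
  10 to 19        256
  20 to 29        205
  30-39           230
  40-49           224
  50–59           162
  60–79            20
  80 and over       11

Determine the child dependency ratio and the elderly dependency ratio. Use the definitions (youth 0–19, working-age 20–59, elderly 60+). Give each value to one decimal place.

Youth dependency ratio: 66.3
Old-age dependency ratio: 3.8

0–19: 288 + 256 = 544
20–59: 205 + 230 + 224 + 162 = 821
60+: 20 + 11 = 31
Youth dependency ratio = 544 / 821 × 100 = 66.3
Old-age dependency ratio = 31 / 821 × 100 = 3.8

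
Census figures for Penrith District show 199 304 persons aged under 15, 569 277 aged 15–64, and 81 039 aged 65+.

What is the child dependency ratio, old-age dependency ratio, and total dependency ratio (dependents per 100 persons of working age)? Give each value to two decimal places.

Youth dependency ratio: 35.01
Old-age dependency ratio: 14.24
Total dependency ratio: 49.25

Youth dependency ratio = 199 304 / 569 277 × 100 = 35.01
Old-age dependency ratio = 81 039 / 569 277 × 100 = 14.24
Total dependency ratio = (199 304 + 81 039) / 569 277 × 100 = 280 343 / 569 277 × 100 = 49.25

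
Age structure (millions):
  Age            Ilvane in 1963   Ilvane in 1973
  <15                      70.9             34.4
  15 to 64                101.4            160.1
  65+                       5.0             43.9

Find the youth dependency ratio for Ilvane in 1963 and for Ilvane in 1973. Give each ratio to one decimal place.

Ilvane in 1963: 69.9
Ilvane in 1973: 21.5

Ilvane in 1963: 70.9 / 101.4 × 100 = 69.9
Ilvane in 1973: 34.4 / 160.1 × 100 = 21.5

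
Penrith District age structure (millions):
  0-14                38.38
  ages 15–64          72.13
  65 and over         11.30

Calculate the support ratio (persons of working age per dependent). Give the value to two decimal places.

Support ratio: 1.45

Support ratio = 72.13 / (38.38 + 11.30) = 72.13 / 49.68 = 1.45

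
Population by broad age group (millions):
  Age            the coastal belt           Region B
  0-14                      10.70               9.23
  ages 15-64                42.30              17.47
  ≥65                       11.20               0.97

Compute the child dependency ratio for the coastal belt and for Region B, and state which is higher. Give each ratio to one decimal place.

the coastal belt: 10.70 / 42.30 × 100 = 25.3
Region B: 9.23 / 17.47 × 100 = 52.8

the coastal belt: 25.3
Region B: 52.8
Higher: Region B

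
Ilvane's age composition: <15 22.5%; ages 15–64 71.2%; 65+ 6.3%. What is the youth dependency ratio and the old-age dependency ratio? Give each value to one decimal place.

Youth dependency ratio = 22.5 / 71.2 × 100 = 31.6
Old-age dependency ratio = 6.3 / 71.2 × 100 = 8.8

Youth dependency ratio: 31.6
Old-age dependency ratio: 8.8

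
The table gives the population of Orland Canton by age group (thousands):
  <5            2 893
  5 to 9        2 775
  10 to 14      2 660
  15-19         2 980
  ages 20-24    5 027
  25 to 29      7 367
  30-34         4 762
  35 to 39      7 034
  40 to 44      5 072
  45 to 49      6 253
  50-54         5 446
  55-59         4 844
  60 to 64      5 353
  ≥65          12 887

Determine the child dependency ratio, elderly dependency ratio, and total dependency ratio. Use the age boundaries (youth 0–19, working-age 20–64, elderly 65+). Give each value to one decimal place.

0–19: 2 893 + 2 775 + 2 660 + 2 980 = 11 308
20–64: 5 027 + 7 367 + 4 762 + 7 034 + 5 072 + 6 253 + 5 446 + 4 844 + 5 353 = 51 158
65+: 12 887
Youth dependency ratio = 11 308 / 51 158 × 100 = 22.1
Old-age dependency ratio = 12 887 / 51 158 × 100 = 25.2
Total dependency ratio = (11 308 + 12 887) / 51 158 × 100 = 24 195 / 51 158 × 100 = 47.3

Youth dependency ratio: 22.1
Old-age dependency ratio: 25.2
Total dependency ratio: 47.3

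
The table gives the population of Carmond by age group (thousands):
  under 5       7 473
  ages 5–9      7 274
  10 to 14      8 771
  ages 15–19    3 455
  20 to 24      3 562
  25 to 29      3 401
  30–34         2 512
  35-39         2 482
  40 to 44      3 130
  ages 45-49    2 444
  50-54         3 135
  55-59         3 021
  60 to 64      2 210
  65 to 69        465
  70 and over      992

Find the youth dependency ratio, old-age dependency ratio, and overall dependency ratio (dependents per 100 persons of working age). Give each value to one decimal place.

0–14: 7 473 + 7 274 + 8 771 = 23 518
15–64: 3 455 + 3 562 + 3 401 + 2 512 + 2 482 + 3 130 + 2 444 + 3 135 + 3 021 + 2 210 = 29 352
65+: 465 + 992 = 1 457
Youth dependency ratio = 23 518 / 29 352 × 100 = 80.1
Old-age dependency ratio = 1 457 / 29 352 × 100 = 5.0
Total dependency ratio = (23 518 + 1 457) / 29 352 × 100 = 24 975 / 29 352 × 100 = 85.1

Youth dependency ratio: 80.1
Old-age dependency ratio: 5.0
Total dependency ratio: 85.1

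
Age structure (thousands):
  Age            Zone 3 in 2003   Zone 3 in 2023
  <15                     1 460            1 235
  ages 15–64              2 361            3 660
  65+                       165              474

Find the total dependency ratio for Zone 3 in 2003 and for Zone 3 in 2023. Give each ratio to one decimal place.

Zone 3 in 2003: (1 460 + 165) / 2 361 × 100 = 1 625 / 2 361 × 100 = 68.8
Zone 3 in 2023: (1 235 + 474) / 3 660 × 100 = 1 709 / 3 660 × 100 = 46.7

Zone 3 in 2003: 68.8
Zone 3 in 2023: 46.7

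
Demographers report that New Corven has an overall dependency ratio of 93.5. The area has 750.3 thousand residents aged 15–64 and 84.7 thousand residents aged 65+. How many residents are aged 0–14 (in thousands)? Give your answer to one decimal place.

Total dependency ratio = (youth + elderly) / working-age × 100
93.5 = (Y + 84.7) / 750.3 × 100
⇒ 616.8

Aged 0–14: 616.8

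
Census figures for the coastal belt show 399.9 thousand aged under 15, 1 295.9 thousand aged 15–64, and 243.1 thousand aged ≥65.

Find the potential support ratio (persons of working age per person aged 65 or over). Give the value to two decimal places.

Potential support ratio: 5.33

Potential support ratio = 1 295.9 / 243.1 = 5.33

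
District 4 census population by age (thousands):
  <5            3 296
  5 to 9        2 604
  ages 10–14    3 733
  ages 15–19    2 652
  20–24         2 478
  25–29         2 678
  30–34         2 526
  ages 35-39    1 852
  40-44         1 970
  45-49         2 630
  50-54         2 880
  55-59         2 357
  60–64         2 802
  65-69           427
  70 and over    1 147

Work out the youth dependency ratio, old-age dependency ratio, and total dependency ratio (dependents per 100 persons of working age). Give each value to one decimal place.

0–14: 3 296 + 2 604 + 3 733 = 9 633
15–64: 2 652 + 2 478 + 2 678 + 2 526 + 1 852 + 1 970 + 2 630 + 2 880 + 2 357 + 2 802 = 24 825
65+: 427 + 1 147 = 1 574
Youth dependency ratio = 9 633 / 24 825 × 100 = 38.8
Old-age dependency ratio = 1 574 / 24 825 × 100 = 6.3
Total dependency ratio = (9 633 + 1 574) / 24 825 × 100 = 11 207 / 24 825 × 100 = 45.1

Youth dependency ratio: 38.8
Old-age dependency ratio: 6.3
Total dependency ratio: 45.1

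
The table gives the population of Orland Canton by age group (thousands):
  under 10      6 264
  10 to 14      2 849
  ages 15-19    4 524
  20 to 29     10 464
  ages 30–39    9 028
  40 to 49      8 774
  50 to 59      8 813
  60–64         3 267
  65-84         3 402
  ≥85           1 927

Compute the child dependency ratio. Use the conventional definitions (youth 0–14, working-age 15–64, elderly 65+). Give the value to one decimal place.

0–14: 6 264 + 2 849 = 9 113
15–64: 4 524 + 10 464 + 9 028 + 8 774 + 8 813 + 3 267 = 44 870
65+: 3 402 + 1 927 = 5 329
Youth dependency ratio = 9 113 / 44 870 × 100 = 20.3

Youth dependency ratio: 20.3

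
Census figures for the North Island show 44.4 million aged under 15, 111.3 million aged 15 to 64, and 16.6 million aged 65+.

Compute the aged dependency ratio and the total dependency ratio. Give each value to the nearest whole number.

Old-age dependency ratio = 16.6 / 111.3 × 100 = 15
Total dependency ratio = (44.4 + 16.6) / 111.3 × 100 = 61.0 / 111.3 × 100 = 55

Old-age dependency ratio: 15
Total dependency ratio: 55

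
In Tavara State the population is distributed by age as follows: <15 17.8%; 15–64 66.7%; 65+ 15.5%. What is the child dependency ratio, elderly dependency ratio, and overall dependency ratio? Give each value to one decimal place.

Youth dependency ratio: 26.7
Old-age dependency ratio: 23.2
Total dependency ratio: 49.9

Youth dependency ratio = 17.8 / 66.7 × 100 = 26.7
Old-age dependency ratio = 15.5 / 66.7 × 100 = 23.2
Total dependency ratio = (17.8 + 15.5) / 66.7 × 100 = 33.3 / 66.7 × 100 = 49.9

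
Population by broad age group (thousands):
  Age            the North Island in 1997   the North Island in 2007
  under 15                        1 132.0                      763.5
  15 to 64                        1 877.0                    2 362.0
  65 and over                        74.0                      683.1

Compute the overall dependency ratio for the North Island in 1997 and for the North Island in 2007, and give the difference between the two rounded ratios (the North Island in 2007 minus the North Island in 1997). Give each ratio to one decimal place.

the North Island in 1997: (1 132.0 + 74.0) / 1 877.0 × 100 = 1 206.0 / 1 877.0 × 100 = 64.3
the North Island in 2007: (763.5 + 683.1) / 2 362.0 × 100 = 1 446.6 / 2 362.0 × 100 = 61.2

the North Island in 1997: 64.3
the North Island in 2007: 61.2
Difference: -3.1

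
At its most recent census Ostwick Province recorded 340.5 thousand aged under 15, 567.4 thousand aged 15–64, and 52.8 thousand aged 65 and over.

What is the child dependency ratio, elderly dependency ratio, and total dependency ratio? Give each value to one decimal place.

Youth dependency ratio: 60.0
Old-age dependency ratio: 9.3
Total dependency ratio: 69.3

Youth dependency ratio = 340.5 / 567.4 × 100 = 60.0
Old-age dependency ratio = 52.8 / 567.4 × 100 = 9.3
Total dependency ratio = (340.5 + 52.8) / 567.4 × 100 = 393.3 / 567.4 × 100 = 69.3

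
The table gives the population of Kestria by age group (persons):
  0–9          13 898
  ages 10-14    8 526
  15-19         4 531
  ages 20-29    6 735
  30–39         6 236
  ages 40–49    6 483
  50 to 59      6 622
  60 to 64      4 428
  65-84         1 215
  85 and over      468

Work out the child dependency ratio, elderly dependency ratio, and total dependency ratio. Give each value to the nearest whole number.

0–14: 13 898 + 8 526 = 22 424
15–64: 4 531 + 6 735 + 6 236 + 6 483 + 6 622 + 4 428 = 35 035
65+: 1 215 + 468 = 1 683
Youth dependency ratio = 22 424 / 35 035 × 100 = 64
Old-age dependency ratio = 1 683 / 35 035 × 100 = 5
Total dependency ratio = (22 424 + 1 683) / 35 035 × 100 = 24 107 / 35 035 × 100 = 69

Youth dependency ratio: 64
Old-age dependency ratio: 5
Total dependency ratio: 69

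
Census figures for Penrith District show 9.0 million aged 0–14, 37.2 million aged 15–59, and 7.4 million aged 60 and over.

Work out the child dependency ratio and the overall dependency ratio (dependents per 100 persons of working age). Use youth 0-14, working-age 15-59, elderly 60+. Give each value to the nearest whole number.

Youth dependency ratio = 9.0 / 37.2 × 100 = 24
Total dependency ratio = (9.0 + 7.4) / 37.2 × 100 = 16.4 / 37.2 × 100 = 44

Youth dependency ratio: 24
Total dependency ratio: 44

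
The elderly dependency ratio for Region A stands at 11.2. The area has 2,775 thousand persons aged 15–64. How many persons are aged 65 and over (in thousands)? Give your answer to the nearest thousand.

Aged 65 and over: 311

Old-age dependency ratio = elderly / working-age × 100
11.2 = E / 2,775 × 100
⇒ 311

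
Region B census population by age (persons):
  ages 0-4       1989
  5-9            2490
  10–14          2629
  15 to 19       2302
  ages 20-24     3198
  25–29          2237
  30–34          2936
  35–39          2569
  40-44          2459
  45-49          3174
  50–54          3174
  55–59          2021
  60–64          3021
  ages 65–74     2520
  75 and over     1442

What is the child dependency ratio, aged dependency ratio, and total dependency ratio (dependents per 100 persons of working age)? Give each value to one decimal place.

0–14: 1989 + 2490 + 2629 = 7108
15–64: 2302 + 3198 + 2237 + 2936 + 2569 + 2459 + 3174 + 3174 + 2021 + 3021 = 27091
65+: 2520 + 1442 = 3962
Youth dependency ratio = 7108 / 27091 × 100 = 26.2
Old-age dependency ratio = 3962 / 27091 × 100 = 14.6
Total dependency ratio = (7108 + 3962) / 27091 × 100 = 11070 / 27091 × 100 = 40.9

Youth dependency ratio: 26.2
Old-age dependency ratio: 14.6
Total dependency ratio: 40.9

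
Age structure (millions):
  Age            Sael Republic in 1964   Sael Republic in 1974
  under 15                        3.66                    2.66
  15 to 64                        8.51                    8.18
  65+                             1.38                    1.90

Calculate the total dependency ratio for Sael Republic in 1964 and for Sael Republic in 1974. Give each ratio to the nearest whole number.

Sael Republic in 1964: 59
Sael Republic in 1974: 56

Sael Republic in 1964: (3.66 + 1.38) / 8.51 × 100 = 5.04 / 8.51 × 100 = 59
Sael Republic in 1974: (2.66 + 1.90) / 8.18 × 100 = 4.56 / 8.18 × 100 = 56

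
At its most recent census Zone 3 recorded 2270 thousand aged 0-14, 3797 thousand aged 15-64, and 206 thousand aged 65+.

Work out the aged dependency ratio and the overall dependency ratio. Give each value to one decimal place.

Old-age dependency ratio = 206 / 3797 × 100 = 5.4
Total dependency ratio = (2270 + 206) / 3797 × 100 = 2476 / 3797 × 100 = 65.2

Old-age dependency ratio: 5.4
Total dependency ratio: 65.2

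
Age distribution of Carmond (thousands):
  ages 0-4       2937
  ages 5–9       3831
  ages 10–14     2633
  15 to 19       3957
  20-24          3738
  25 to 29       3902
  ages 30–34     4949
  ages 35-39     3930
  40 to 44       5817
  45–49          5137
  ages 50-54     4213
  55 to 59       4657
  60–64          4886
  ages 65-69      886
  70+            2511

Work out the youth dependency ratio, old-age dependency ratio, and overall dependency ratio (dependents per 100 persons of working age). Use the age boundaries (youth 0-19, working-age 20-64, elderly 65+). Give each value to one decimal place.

0–19: 2937 + 3831 + 2633 + 3957 = 13358
20–64: 3738 + 3902 + 4949 + 3930 + 5817 + 5137 + 4213 + 4657 + 4886 = 41229
65+: 886 + 2511 = 3397
Youth dependency ratio = 13358 / 41229 × 100 = 32.4
Old-age dependency ratio = 3397 / 41229 × 100 = 8.2
Total dependency ratio = (13358 + 3397) / 41229 × 100 = 16755 / 41229 × 100 = 40.6

Youth dependency ratio: 32.4
Old-age dependency ratio: 8.2
Total dependency ratio: 40.6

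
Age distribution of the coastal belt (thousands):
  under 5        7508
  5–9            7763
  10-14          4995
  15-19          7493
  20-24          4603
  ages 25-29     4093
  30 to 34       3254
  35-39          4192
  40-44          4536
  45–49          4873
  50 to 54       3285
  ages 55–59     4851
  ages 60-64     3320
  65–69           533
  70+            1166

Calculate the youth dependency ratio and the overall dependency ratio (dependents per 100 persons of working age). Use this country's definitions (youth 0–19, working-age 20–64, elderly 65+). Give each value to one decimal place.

0–19: 7508 + 7763 + 4995 + 7493 = 27759
20–64: 4603 + 4093 + 3254 + 4192 + 4536 + 4873 + 3285 + 4851 + 3320 = 37007
65+: 533 + 1166 = 1699
Youth dependency ratio = 27759 / 37007 × 100 = 75.0
Total dependency ratio = (27759 + 1699) / 37007 × 100 = 29458 / 37007 × 100 = 79.6

Youth dependency ratio: 75.0
Total dependency ratio: 79.6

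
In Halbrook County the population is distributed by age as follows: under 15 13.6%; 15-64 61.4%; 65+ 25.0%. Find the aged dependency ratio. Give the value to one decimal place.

Old-age dependency ratio = 25.0 / 61.4 × 100 = 40.7

Old-age dependency ratio: 40.7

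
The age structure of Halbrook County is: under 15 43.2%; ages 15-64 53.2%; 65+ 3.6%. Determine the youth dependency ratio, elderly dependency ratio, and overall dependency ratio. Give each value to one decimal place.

Youth dependency ratio: 81.2
Old-age dependency ratio: 6.8
Total dependency ratio: 88.0

Youth dependency ratio = 43.2 / 53.2 × 100 = 81.2
Old-age dependency ratio = 3.6 / 53.2 × 100 = 6.8
Total dependency ratio = (43.2 + 3.6) / 53.2 × 100 = 46.8 / 53.2 × 100 = 88.0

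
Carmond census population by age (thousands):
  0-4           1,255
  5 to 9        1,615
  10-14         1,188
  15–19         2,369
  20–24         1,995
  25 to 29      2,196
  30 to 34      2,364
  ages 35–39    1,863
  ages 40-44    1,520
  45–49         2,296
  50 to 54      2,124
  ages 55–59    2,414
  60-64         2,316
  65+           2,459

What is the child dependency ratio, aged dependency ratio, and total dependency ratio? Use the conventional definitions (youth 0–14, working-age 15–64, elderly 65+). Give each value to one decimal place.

0–14: 1,255 + 1,615 + 1,188 = 4,058
15–64: 2,369 + 1,995 + 2,196 + 2,364 + 1,863 + 1,520 + 2,296 + 2,124 + 2,414 + 2,316 = 21,457
65+: 2,459
Youth dependency ratio = 4,058 / 21,457 × 100 = 18.9
Old-age dependency ratio = 2,459 / 21,457 × 100 = 11.5
Total dependency ratio = (4,058 + 2,459) / 21,457 × 100 = 6,517 / 21,457 × 100 = 30.4

Youth dependency ratio: 18.9
Old-age dependency ratio: 11.5
Total dependency ratio: 30.4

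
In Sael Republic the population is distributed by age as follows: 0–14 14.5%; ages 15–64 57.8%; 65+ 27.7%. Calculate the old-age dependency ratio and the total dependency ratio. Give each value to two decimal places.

Old-age dependency ratio: 47.92
Total dependency ratio: 73.01

Old-age dependency ratio = 27.7 / 57.8 × 100 = 47.92
Total dependency ratio = (14.5 + 27.7) / 57.8 × 100 = 42.2 / 57.8 × 100 = 73.01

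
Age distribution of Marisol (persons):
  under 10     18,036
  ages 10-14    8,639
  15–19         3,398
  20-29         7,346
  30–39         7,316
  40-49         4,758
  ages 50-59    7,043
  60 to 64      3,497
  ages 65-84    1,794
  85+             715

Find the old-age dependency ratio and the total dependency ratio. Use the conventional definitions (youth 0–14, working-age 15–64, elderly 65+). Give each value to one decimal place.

Old-age dependency ratio: 7.5
Total dependency ratio: 87.5

0–14: 18,036 + 8,639 = 26,675
15–64: 3,398 + 7,346 + 7,316 + 4,758 + 7,043 + 3,497 = 33,358
65+: 1,794 + 715 = 2,509
Old-age dependency ratio = 2,509 / 33,358 × 100 = 7.5
Total dependency ratio = (26,675 + 2,509) / 33,358 × 100 = 29,184 / 33,358 × 100 = 87.5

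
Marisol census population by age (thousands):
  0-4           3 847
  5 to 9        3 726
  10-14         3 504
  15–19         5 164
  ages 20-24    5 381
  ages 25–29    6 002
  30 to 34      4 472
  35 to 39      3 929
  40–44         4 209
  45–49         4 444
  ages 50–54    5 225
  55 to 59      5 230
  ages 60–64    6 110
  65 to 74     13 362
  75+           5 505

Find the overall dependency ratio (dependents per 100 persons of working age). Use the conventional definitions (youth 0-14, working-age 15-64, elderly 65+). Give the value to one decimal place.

0–14: 3 847 + 3 726 + 3 504 = 11 077
15–64: 5 164 + 5 381 + 6 002 + 4 472 + 3 929 + 4 209 + 4 444 + 5 225 + 5 230 + 6 110 = 50 166
65+: 13 362 + 5 505 = 18 867
Total dependency ratio = (11 077 + 18 867) / 50 166 × 100 = 29 944 / 50 166 × 100 = 59.7

Total dependency ratio: 59.7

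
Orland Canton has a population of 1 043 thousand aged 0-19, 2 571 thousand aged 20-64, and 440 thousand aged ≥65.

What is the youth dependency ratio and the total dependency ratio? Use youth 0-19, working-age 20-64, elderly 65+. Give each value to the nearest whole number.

Youth dependency ratio: 41
Total dependency ratio: 58

Youth dependency ratio = 1 043 / 2 571 × 100 = 41
Total dependency ratio = (1 043 + 440) / 2 571 × 100 = 1 483 / 2 571 × 100 = 58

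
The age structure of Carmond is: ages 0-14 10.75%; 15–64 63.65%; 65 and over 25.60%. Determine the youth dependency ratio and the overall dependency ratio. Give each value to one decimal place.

Youth dependency ratio: 16.9
Total dependency ratio: 57.1

Youth dependency ratio = 10.75 / 63.65 × 100 = 16.9
Total dependency ratio = (10.75 + 25.60) / 63.65 × 100 = 36.35 / 63.65 × 100 = 57.1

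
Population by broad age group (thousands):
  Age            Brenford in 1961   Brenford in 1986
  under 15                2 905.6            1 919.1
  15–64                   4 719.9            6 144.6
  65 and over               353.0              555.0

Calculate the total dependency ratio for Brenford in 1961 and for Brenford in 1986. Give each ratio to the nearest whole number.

Brenford in 1961: (2 905.6 + 353.0) / 4 719.9 × 100 = 3 258.6 / 4 719.9 × 100 = 69
Brenford in 1986: (1 919.1 + 555.0) / 6 144.6 × 100 = 2 474.1 / 6 144.6 × 100 = 40

Brenford in 1961: 69
Brenford in 1986: 40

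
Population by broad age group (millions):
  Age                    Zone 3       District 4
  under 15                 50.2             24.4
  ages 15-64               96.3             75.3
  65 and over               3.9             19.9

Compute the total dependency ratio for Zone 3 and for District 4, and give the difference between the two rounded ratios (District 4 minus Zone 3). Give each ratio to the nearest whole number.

Zone 3: 56
District 4: 59
Difference: +3

Zone 3: (50.2 + 3.9) / 96.3 × 100 = 54.1 / 96.3 × 100 = 56
District 4: (24.4 + 19.9) / 75.3 × 100 = 44.3 / 75.3 × 100 = 59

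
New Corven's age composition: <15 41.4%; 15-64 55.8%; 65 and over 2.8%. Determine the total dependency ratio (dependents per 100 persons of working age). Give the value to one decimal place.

Total dependency ratio: 79.2

Total dependency ratio = (41.4 + 2.8) / 55.8 × 100 = 44.2 / 55.8 × 100 = 79.2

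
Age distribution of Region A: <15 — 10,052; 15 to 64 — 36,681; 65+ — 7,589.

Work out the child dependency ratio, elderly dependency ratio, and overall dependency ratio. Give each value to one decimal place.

Youth dependency ratio: 27.4
Old-age dependency ratio: 20.7
Total dependency ratio: 48.1

Youth dependency ratio = 10,052 / 36,681 × 100 = 27.4
Old-age dependency ratio = 7,589 / 36,681 × 100 = 20.7
Total dependency ratio = (10,052 + 7,589) / 36,681 × 100 = 17,641 / 36,681 × 100 = 48.1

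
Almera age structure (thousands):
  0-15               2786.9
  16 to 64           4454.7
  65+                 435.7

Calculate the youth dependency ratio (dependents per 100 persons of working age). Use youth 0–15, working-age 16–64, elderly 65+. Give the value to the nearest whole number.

Youth dependency ratio: 63

Youth dependency ratio = 2786.9 / 4454.7 × 100 = 63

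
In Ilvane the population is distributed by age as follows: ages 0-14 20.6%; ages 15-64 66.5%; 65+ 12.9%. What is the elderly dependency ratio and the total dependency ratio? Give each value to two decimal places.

Old-age dependency ratio: 19.40
Total dependency ratio: 50.38

Old-age dependency ratio = 12.9 / 66.5 × 100 = 19.40
Total dependency ratio = (20.6 + 12.9) / 66.5 × 100 = 33.5 / 66.5 × 100 = 50.38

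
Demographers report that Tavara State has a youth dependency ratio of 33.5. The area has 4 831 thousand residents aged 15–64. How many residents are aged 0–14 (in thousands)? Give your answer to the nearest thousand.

Youth dependency ratio = youth / working-age × 100
33.5 = Y / 4 831 × 100
⇒ 1 618

Aged 0–14: 1 618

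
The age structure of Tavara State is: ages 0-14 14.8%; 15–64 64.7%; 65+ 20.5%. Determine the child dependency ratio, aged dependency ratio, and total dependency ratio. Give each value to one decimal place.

Youth dependency ratio: 22.9
Old-age dependency ratio: 31.7
Total dependency ratio: 54.6

Youth dependency ratio = 14.8 / 64.7 × 100 = 22.9
Old-age dependency ratio = 20.5 / 64.7 × 100 = 31.7
Total dependency ratio = (14.8 + 20.5) / 64.7 × 100 = 35.3 / 64.7 × 100 = 54.6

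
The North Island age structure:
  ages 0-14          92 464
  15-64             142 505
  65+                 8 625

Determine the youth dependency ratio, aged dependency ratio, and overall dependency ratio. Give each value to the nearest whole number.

Youth dependency ratio = 92 464 / 142 505 × 100 = 65
Old-age dependency ratio = 8 625 / 142 505 × 100 = 6
Total dependency ratio = (92 464 + 8 625) / 142 505 × 100 = 101 089 / 142 505 × 100 = 71

Youth dependency ratio: 65
Old-age dependency ratio: 6
Total dependency ratio: 71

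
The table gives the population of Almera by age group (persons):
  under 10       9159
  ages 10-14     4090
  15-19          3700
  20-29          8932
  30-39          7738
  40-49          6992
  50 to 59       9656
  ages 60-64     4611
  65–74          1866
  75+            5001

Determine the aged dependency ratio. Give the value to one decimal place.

0–14: 9159 + 4090 = 13249
15–64: 3700 + 8932 + 7738 + 6992 + 9656 + 4611 = 41629
65+: 1866 + 5001 = 6867
Old-age dependency ratio = 6867 / 41629 × 100 = 16.5

Old-age dependency ratio: 16.5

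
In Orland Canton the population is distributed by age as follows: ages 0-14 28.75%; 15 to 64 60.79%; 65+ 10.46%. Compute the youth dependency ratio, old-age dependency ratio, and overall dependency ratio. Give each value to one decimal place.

Youth dependency ratio = 28.75 / 60.79 × 100 = 47.3
Old-age dependency ratio = 10.46 / 60.79 × 100 = 17.2
Total dependency ratio = (28.75 + 10.46) / 60.79 × 100 = 39.21 / 60.79 × 100 = 64.5

Youth dependency ratio: 47.3
Old-age dependency ratio: 17.2
Total dependency ratio: 64.5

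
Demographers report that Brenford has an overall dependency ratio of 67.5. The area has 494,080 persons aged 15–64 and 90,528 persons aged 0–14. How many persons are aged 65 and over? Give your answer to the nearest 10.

Aged 65 and over: 242,980

Total dependency ratio = (youth + elderly) / working-age × 100
67.5 = (90,528 + E) / 494,080 × 100
⇒ 242,980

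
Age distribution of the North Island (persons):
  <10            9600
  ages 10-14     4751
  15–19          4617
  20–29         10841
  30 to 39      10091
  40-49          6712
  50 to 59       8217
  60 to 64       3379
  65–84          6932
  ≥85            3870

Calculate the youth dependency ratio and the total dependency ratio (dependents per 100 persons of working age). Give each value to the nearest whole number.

Youth dependency ratio: 33
Total dependency ratio: 57

0–14: 9600 + 4751 = 14351
15–64: 4617 + 10841 + 10091 + 6712 + 8217 + 3379 = 43857
65+: 6932 + 3870 = 10802
Youth dependency ratio = 14351 / 43857 × 100 = 33
Total dependency ratio = (14351 + 10802) / 43857 × 100 = 25153 / 43857 × 100 = 57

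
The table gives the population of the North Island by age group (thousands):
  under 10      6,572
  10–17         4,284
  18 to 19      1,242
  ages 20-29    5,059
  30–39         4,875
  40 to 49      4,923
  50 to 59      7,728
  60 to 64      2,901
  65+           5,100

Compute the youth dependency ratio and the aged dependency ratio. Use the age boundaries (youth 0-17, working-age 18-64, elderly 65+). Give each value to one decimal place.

Youth dependency ratio: 40.6
Old-age dependency ratio: 19.1

0–17: 6,572 + 4,284 = 10,856
18–64: 1,242 + 5,059 + 4,875 + 4,923 + 7,728 + 2,901 = 26,728
65+: 5,100
Youth dependency ratio = 10,856 / 26,728 × 100 = 40.6
Old-age dependency ratio = 5,100 / 26,728 × 100 = 19.1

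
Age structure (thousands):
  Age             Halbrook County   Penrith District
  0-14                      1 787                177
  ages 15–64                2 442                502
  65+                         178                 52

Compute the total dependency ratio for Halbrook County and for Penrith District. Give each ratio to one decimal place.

Halbrook County: 80.5
Penrith District: 45.6

Halbrook County: (1 787 + 178) / 2 442 × 100 = 1 965 / 2 442 × 100 = 80.5
Penrith District: (177 + 52) / 502 × 100 = 229 / 502 × 100 = 45.6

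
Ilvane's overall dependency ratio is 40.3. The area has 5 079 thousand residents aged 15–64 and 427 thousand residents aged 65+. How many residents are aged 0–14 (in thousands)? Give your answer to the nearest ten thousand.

Total dependency ratio = (youth + elderly) / working-age × 100
40.3 = (Y + 427) / 5 079 × 100
⇒ 1 620

Aged 0–14: 1 620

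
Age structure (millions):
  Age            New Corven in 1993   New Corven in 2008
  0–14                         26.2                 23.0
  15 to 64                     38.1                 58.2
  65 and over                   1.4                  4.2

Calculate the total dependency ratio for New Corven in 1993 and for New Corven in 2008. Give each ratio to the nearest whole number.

New Corven in 1993: 72
New Corven in 2008: 47

New Corven in 1993: (26.2 + 1.4) / 38.1 × 100 = 27.6 / 38.1 × 100 = 72
New Corven in 2008: (23.0 + 4.2) / 58.2 × 100 = 27.2 / 58.2 × 100 = 47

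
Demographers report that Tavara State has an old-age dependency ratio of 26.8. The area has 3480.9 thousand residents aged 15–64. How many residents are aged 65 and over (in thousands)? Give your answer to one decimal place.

Aged 65 and over: 932.9

Old-age dependency ratio = elderly / working-age × 100
26.8 = E / 3480.9 × 100
⇒ 932.9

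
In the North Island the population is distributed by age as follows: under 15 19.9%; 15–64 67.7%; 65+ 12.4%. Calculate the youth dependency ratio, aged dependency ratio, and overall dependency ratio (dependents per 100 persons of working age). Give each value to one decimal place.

Youth dependency ratio: 29.4
Old-age dependency ratio: 18.3
Total dependency ratio: 47.7

Youth dependency ratio = 19.9 / 67.7 × 100 = 29.4
Old-age dependency ratio = 12.4 / 67.7 × 100 = 18.3
Total dependency ratio = (19.9 + 12.4) / 67.7 × 100 = 32.3 / 67.7 × 100 = 47.7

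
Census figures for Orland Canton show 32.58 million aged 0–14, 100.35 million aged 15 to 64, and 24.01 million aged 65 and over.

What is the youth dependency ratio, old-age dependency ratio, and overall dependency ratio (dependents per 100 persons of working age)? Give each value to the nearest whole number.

Youth dependency ratio: 32
Old-age dependency ratio: 24
Total dependency ratio: 56

Youth dependency ratio = 32.58 / 100.35 × 100 = 32
Old-age dependency ratio = 24.01 / 100.35 × 100 = 24
Total dependency ratio = (32.58 + 24.01) / 100.35 × 100 = 56.59 / 100.35 × 100 = 56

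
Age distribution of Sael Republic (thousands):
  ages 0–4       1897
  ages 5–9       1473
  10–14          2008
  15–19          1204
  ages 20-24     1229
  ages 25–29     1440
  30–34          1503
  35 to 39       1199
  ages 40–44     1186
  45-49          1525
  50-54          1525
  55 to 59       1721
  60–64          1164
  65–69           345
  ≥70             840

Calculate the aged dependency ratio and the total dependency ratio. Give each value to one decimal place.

Old-age dependency ratio: 8.7
Total dependency ratio: 47.9

0–14: 1897 + 1473 + 2008 = 5378
15–64: 1204 + 1229 + 1440 + 1503 + 1199 + 1186 + 1525 + 1525 + 1721 + 1164 = 13696
65+: 345 + 840 = 1185
Old-age dependency ratio = 1185 / 13696 × 100 = 8.7
Total dependency ratio = (5378 + 1185) / 13696 × 100 = 6563 / 13696 × 100 = 47.9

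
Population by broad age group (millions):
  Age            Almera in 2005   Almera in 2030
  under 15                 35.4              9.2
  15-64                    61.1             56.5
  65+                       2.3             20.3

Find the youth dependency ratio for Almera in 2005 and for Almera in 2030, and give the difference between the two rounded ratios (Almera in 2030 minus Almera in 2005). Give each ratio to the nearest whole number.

Almera in 2005: 35.4 / 61.1 × 100 = 58
Almera in 2030: 9.2 / 56.5 × 100 = 16

Almera in 2005: 58
Almera in 2030: 16
Difference: -42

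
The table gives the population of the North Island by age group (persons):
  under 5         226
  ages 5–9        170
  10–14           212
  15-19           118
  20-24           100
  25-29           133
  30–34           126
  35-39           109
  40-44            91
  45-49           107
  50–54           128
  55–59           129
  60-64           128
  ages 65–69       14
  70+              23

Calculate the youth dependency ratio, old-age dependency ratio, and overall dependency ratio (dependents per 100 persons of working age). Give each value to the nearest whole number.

Youth dependency ratio: 52
Old-age dependency ratio: 3
Total dependency ratio: 55

0–14: 226 + 170 + 212 = 608
15–64: 118 + 100 + 133 + 126 + 109 + 91 + 107 + 128 + 129 + 128 = 1 169
65+: 14 + 23 = 37
Youth dependency ratio = 608 / 1 169 × 100 = 52
Old-age dependency ratio = 37 / 1 169 × 100 = 3
Total dependency ratio = (608 + 37) / 1 169 × 100 = 645 / 1 169 × 100 = 55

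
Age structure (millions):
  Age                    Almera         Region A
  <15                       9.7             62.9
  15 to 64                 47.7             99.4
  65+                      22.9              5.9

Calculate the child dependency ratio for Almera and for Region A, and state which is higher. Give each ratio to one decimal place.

Almera: 9.7 / 47.7 × 100 = 20.3
Region A: 62.9 / 99.4 × 100 = 63.3

Almera: 20.3
Region A: 63.3
Higher: Region A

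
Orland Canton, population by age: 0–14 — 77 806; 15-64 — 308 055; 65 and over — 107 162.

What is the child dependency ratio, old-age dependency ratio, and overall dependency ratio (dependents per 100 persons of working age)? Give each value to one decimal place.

Youth dependency ratio = 77 806 / 308 055 × 100 = 25.3
Old-age dependency ratio = 107 162 / 308 055 × 100 = 34.8
Total dependency ratio = (77 806 + 107 162) / 308 055 × 100 = 184 968 / 308 055 × 100 = 60.0

Youth dependency ratio: 25.3
Old-age dependency ratio: 34.8
Total dependency ratio: 60.0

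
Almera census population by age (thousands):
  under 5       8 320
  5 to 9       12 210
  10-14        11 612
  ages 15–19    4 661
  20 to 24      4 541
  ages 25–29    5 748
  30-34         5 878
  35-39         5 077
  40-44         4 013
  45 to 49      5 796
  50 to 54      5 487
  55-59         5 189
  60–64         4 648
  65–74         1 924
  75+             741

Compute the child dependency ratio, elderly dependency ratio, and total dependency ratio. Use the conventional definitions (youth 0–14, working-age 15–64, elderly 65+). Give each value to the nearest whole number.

Youth dependency ratio: 63
Old-age dependency ratio: 5
Total dependency ratio: 68

0–14: 8 320 + 12 210 + 11 612 = 32 142
15–64: 4 661 + 4 541 + 5 748 + 5 878 + 5 077 + 4 013 + 5 796 + 5 487 + 5 189 + 4 648 = 51 038
65+: 1 924 + 741 = 2 665
Youth dependency ratio = 32 142 / 51 038 × 100 = 63
Old-age dependency ratio = 2 665 / 51 038 × 100 = 5
Total dependency ratio = (32 142 + 2 665) / 51 038 × 100 = 34 807 / 51 038 × 100 = 68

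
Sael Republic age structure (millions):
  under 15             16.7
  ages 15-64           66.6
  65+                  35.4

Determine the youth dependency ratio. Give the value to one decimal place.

Youth dependency ratio = 16.7 / 66.6 × 100 = 25.1

Youth dependency ratio: 25.1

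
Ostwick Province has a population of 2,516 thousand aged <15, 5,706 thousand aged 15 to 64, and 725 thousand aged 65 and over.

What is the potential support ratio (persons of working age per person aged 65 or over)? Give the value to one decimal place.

Potential support ratio: 7.9

Potential support ratio = 5,706 / 725 = 7.9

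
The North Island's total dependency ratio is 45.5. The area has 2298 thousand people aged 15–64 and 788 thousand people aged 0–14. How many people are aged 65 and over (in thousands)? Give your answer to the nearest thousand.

Aged 65 and over: 258

Total dependency ratio = (youth + elderly) / working-age × 100
45.5 = (788 + E) / 2298 × 100
⇒ 258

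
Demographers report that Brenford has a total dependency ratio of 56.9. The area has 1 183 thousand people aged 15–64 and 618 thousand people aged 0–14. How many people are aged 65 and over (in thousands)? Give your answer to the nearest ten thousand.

Aged 65 and over: 60

Total dependency ratio = (youth + elderly) / working-age × 100
56.9 = (618 + E) / 1 183 × 100
⇒ 60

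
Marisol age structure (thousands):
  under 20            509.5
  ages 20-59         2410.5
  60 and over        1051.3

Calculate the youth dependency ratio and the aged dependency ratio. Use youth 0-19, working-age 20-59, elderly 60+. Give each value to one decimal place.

Youth dependency ratio: 21.1
Old-age dependency ratio: 43.6

Youth dependency ratio = 509.5 / 2410.5 × 100 = 21.1
Old-age dependency ratio = 1051.3 / 2410.5 × 100 = 43.6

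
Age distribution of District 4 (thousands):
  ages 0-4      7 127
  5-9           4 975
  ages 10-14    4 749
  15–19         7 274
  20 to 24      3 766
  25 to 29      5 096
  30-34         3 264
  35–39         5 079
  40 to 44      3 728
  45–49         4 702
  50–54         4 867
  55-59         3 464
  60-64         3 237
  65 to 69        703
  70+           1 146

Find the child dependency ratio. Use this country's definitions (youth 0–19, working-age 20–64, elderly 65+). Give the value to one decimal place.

Youth dependency ratio: 64.8

0–19: 7 127 + 4 975 + 4 749 + 7 274 = 24 125
20–64: 3 766 + 5 096 + 3 264 + 5 079 + 3 728 + 4 702 + 4 867 + 3 464 + 3 237 = 37 203
65+: 703 + 1 146 = 1 849
Youth dependency ratio = 24 125 / 37 203 × 100 = 64.8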